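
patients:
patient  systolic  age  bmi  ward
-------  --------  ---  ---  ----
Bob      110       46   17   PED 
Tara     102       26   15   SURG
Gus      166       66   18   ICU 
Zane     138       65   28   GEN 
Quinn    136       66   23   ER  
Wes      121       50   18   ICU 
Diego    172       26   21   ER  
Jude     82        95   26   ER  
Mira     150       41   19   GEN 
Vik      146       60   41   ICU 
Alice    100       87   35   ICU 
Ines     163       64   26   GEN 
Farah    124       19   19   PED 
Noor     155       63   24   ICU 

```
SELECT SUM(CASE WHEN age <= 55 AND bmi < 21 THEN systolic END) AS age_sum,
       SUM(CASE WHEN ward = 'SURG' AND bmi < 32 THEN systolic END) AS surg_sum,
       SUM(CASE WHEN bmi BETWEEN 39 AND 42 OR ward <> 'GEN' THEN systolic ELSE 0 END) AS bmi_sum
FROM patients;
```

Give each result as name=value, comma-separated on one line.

[age_sum: age <= 55 AND bmi < 21]
patient=Bob: ✓ → 110
patient=Tara: ✓ → 102
patient=Gus: ✗
patient=Zane: ✗
patient=Quinn: ✗
patient=Wes: ✓ → 121
patient=Diego: ✗
patient=Jude: ✗
patient=Mira: ✓ → 150
patient=Vik: ✗
patient=Alice: ✗
patient=Ines: ✗
patient=Farah: ✓ → 124
patient=Noor: ✗
age_sum = 110 + 102 + 121 + 150 + 124 = 607
—
[surg_sum: ward = 'SURG' AND bmi < 32]
patient=Bob: ✗
patient=Tara: ✓ → 102
patient=Gus: ✗
patient=Zane: ✗
patient=Quinn: ✗
patient=Wes: ✗
patient=Diego: ✗
patient=Jude: ✗
patient=Mira: ✗
patient=Vik: ✗
patient=Alice: ✗
patient=Ines: ✗
patient=Farah: ✗
patient=Noor: ✗
surg_sum = 102
—
[bmi_sum: bmi BETWEEN 39 AND 42 OR ward <> 'GEN']
patient=Bob: ✓ → 110
patient=Tara: ✓ → 102
patient=Gus: ✓ → 166
patient=Zane: ✗
patient=Quinn: ✓ → 136
patient=Wes: ✓ → 121
patient=Diego: ✓ → 172
patient=Jude: ✓ → 82
patient=Mira: ✗
patient=Vik: ✓ → 146
patient=Alice: ✓ → 100
patient=Ines: ✗
patient=Farah: ✓ → 124
patient=Noor: ✓ → 155
bmi_sum = 110 + 102 + 166 + 136 + 121 + 172 + 82 + 146 + 100 + 124 + 155 = 1414

age_sum=607, surg_sum=102, bmi_sum=1414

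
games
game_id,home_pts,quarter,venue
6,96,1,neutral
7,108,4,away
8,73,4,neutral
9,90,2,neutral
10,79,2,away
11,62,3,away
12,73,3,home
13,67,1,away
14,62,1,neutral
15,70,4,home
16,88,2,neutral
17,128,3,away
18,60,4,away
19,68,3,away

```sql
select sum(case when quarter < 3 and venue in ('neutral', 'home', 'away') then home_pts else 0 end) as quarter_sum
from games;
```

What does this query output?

482

game_id=6: ✓ → 96
game_id=7: ✗
game_id=8: ✗
game_id=9: ✓ → 90
game_id=10: ✓ → 79
game_id=11: ✗
game_id=12: ✗
game_id=13: ✓ → 67
game_id=14: ✓ → 62
game_id=15: ✗
game_id=16: ✓ → 88
game_id=17: ✗
game_id=18: ✗
game_id=19: ✗
quarter_sum = 96 + 90 + 79 + 67 + 62 + 88 = 482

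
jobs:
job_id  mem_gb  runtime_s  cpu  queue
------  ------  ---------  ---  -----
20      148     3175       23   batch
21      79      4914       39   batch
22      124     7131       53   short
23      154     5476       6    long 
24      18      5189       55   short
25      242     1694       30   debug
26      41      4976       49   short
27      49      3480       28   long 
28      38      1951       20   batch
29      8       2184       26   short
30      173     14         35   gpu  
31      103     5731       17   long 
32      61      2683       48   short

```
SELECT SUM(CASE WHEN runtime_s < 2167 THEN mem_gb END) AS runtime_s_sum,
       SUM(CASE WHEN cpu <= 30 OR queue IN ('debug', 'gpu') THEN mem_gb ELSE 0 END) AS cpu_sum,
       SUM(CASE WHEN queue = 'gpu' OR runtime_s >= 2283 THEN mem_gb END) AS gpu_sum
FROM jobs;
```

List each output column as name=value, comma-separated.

[runtime_s_sum: runtime_s < 2167]
job_id=20: ✗
job_id=21: ✗
job_id=22: ✗
job_id=23: ✗
job_id=24: ✗
job_id=25: ✓ → 242
job_id=26: ✗
job_id=27: ✗
job_id=28: ✓ → 38
job_id=29: ✗
job_id=30: ✓ → 173
job_id=31: ✗
job_id=32: ✗
runtime_s_sum = 242 + 38 + 173 = 453
—
[cpu_sum: cpu <= 30 OR queue IN ('debug', 'gpu')]
job_id=20: ✓ → 148
job_id=21: ✗
job_id=22: ✗
job_id=23: ✓ → 154
job_id=24: ✗
job_id=25: ✓ → 242
job_id=26: ✗
job_id=27: ✓ → 49
job_id=28: ✓ → 38
job_id=29: ✓ → 8
job_id=30: ✓ → 173
job_id=31: ✓ → 103
job_id=32: ✗
cpu_sum = 148 + 154 + 242 + 49 + 38 + 8 + 173 + 103 = 915
—
[gpu_sum: queue = 'gpu' OR runtime_s >= 2283]
job_id=20: ✓ → 148
job_id=21: ✓ → 79
job_id=22: ✓ → 124
job_id=23: ✓ → 154
job_id=24: ✓ → 18
job_id=25: ✗
job_id=26: ✓ → 41
job_id=27: ✓ → 49
job_id=28: ✗
job_id=29: ✗
job_id=30: ✓ → 173
job_id=31: ✓ → 103
job_id=32: ✓ → 61
gpu_sum = 148 + 79 + 124 + 154 + 18 + 41 + 49 + 173 + 103 + 61 = 950

runtime_s_sum=453, cpu_sum=915, gpu_sum=950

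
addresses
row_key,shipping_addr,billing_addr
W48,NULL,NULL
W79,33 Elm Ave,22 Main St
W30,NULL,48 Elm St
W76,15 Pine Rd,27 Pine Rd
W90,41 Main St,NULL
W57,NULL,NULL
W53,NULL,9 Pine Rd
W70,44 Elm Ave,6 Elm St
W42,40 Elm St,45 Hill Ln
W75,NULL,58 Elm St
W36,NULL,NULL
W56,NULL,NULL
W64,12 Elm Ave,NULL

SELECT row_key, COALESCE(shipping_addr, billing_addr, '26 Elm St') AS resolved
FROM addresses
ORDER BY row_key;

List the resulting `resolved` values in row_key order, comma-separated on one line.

48 Elm St, 26 Elm St, 40 Elm St, 26 Elm St, 9 Pine Rd, 26 Elm St, 26 Elm St, 12 Elm Ave, 44 Elm Ave, 58 Elm St, 15 Pine Rd, 33 Elm Ave, 41 Main St

row_key=W30: shipping_addr=NULL, billing_addr=48 Elm St → 48 Elm St
row_key=W36: shipping_addr=NULL, billing_addr=NULL, → literal 26 Elm St → 26 Elm St
row_key=W42: shipping_addr=40 Elm St → 40 Elm St
row_key=W48: shipping_addr=NULL, billing_addr=NULL, → literal 26 Elm St → 26 Elm St
row_key=W53: shipping_addr=NULL, billing_addr=9 Pine Rd → 9 Pine Rd
row_key=W56: shipping_addr=NULL, billing_addr=NULL, → literal 26 Elm St → 26 Elm St
row_key=W57: shipping_addr=NULL, billing_addr=NULL, → literal 26 Elm St → 26 Elm St
row_key=W64: shipping_addr=12 Elm Ave → 12 Elm Ave
row_key=W70: shipping_addr=44 Elm Ave → 44 Elm Ave
row_key=W75: shipping_addr=NULL, billing_addr=58 Elm St → 58 Elm St
row_key=W76: shipping_addr=15 Pine Rd → 15 Pine Rd
row_key=W79: shipping_addr=33 Elm Ave → 33 Elm Ave
row_key=W90: shipping_addr=41 Main St → 41 Main St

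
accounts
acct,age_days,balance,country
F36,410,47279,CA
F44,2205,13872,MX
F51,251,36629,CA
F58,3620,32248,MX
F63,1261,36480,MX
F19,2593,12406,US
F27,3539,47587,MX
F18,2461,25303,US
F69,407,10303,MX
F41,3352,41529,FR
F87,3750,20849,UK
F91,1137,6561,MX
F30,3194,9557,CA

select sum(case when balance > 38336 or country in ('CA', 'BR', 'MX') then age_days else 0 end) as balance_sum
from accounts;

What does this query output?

19376

acct=F36: ✓ → 410
acct=F44: ✓ → 2205
acct=F51: ✓ → 251
acct=F58: ✓ → 3620
acct=F63: ✓ → 1261
acct=F19: ✗
acct=F27: ✓ → 3539
acct=F18: ✗
acct=F69: ✓ → 407
acct=F41: ✓ → 3352
acct=F87: ✗
acct=F91: ✓ → 1137
acct=F30: ✓ → 3194
balance_sum = 410 + 2205 + 251 + 3620 + 1261 + 3539 + 407 + 3352 + 1137 + 3194 = 19376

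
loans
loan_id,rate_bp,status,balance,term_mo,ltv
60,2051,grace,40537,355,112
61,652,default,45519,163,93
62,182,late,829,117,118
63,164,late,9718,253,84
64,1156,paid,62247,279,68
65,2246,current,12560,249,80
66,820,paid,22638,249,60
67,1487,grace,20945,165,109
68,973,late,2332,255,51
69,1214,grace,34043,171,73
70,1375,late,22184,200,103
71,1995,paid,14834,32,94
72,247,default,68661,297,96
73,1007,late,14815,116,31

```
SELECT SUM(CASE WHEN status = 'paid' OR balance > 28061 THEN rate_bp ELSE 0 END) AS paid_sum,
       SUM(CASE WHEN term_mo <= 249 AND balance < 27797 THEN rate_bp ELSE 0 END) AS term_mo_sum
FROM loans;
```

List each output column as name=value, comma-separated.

paid_sum=8135, term_mo_sum=9112

[paid_sum: status = 'paid' OR balance > 28061]
loan_id=60: ✓ → 2051
loan_id=61: ✓ → 652
loan_id=62: ✗
loan_id=63: ✗
loan_id=64: ✓ → 1156
loan_id=65: ✗
loan_id=66: ✓ → 820
loan_id=67: ✗
loan_id=68: ✗
loan_id=69: ✓ → 1214
loan_id=70: ✗
loan_id=71: ✓ → 1995
loan_id=72: ✓ → 247
loan_id=73: ✗
paid_sum = 2051 + 652 + 1156 + 820 + 1214 + 1995 + 247 = 8135
—
[term_mo_sum: term_mo <= 249 AND balance < 27797]
loan_id=60: ✗
loan_id=61: ✗
loan_id=62: ✓ → 182
loan_id=63: ✗
loan_id=64: ✗
loan_id=65: ✓ → 2246
loan_id=66: ✓ → 820
loan_id=67: ✓ → 1487
loan_id=68: ✗
loan_id=69: ✗
loan_id=70: ✓ → 1375
loan_id=71: ✓ → 1995
loan_id=72: ✗
loan_id=73: ✓ → 1007
term_mo_sum = 182 + 2246 + 820 + 1487 + 1375 + 1995 + 1007 = 9112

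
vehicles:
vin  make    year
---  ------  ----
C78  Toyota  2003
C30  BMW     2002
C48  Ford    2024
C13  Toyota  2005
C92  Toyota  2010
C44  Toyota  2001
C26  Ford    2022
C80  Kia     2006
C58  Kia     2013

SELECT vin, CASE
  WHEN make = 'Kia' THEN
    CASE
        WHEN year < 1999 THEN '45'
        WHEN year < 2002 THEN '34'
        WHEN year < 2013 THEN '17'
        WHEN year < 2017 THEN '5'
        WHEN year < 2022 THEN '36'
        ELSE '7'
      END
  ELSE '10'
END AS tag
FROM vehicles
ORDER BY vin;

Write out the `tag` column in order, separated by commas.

10, 10, 10, 10, 10, 5, 10, 17, 10

vin=C13: make='Toyota' → outer ELSE → 10
vin=C26: make='Ford' → outer ELSE → 10
vin=C30: make='BMW' → outer ELSE → 10
vin=C44: make='Toyota' → outer ELSE → 10
vin=C48: make='Ford' → outer ELSE → 10
vin=C58: make='Kia' → inner[year < 2017] → 5
vin=C78: make='Toyota' → outer ELSE → 10
vin=C80: make='Kia' → inner[year < 2013] → 17
vin=C92: make='Toyota' → outer ELSE → 10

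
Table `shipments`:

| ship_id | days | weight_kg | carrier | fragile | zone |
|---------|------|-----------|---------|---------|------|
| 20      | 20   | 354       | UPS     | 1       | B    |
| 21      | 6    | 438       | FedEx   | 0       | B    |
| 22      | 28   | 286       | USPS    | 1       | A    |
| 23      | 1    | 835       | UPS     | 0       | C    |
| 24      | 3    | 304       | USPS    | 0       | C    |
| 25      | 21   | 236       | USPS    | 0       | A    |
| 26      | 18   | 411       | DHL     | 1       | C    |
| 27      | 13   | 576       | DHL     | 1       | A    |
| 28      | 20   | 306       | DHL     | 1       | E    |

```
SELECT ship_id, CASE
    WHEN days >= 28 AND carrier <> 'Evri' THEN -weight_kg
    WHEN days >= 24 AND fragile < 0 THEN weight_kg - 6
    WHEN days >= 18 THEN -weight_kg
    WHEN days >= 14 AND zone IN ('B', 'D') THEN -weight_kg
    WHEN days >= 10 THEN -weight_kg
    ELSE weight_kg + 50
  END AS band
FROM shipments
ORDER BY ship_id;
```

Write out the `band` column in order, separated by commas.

ship_id=20: days >= 18 → -354
ship_id=21: ELSE → 488
ship_id=22: days >= 28 AND carrier <> 'Evri' → -286
ship_id=23: ELSE → 885
ship_id=24: ELSE → 354
ship_id=25: days >= 18 → -236
ship_id=26: days >= 18 → -411
ship_id=27: days >= 10 → -576
ship_id=28: days >= 18 → -306

-354, 488, -286, 885, 354, -236, -411, -576, -306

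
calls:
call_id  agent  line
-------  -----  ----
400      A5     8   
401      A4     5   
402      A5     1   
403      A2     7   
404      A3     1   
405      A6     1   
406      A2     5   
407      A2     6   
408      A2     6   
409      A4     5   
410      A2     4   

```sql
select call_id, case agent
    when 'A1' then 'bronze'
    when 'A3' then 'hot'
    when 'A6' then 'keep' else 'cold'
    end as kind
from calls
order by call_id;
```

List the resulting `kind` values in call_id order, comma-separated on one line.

cold, cold, cold, cold, hot, keep, cold, cold, cold, cold, cold

call_id=400: ELSE → cold
call_id=401: ELSE → cold
call_id=402: ELSE → cold
call_id=403: ELSE → cold
call_id=404: agent='A3' → hot
call_id=405: agent='A6' → keep
call_id=406: ELSE → cold
call_id=407: ELSE → cold
call_id=408: ELSE → cold
call_id=409: ELSE → cold
call_id=410: ELSE → cold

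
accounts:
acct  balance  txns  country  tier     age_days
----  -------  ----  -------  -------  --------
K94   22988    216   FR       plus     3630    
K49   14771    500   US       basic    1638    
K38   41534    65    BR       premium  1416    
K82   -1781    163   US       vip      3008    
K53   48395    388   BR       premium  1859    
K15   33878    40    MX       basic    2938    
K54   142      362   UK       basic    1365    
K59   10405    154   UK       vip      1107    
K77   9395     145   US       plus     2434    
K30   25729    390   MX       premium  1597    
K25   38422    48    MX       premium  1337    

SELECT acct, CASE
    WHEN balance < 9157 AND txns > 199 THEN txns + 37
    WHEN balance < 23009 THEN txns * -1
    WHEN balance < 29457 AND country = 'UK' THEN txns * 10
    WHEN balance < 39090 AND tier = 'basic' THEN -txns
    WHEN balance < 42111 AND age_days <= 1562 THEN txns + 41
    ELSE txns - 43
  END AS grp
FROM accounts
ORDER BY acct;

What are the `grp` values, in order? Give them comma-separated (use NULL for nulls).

acct=K15: balance < 39090 AND tier = 'basic' → -40
acct=K25: balance < 42111 AND age_days <= 1562 → 89
acct=K30: ELSE → 347
acct=K38: balance < 42111 AND age_days <= 1562 → 106
acct=K49: balance < 23009 → -500
acct=K53: ELSE → 345
acct=K54: balance < 9157 AND txns > 199 → 399
acct=K59: balance < 23009 → -154
acct=K77: balance < 23009 → -145
acct=K82: balance < 23009 → -163
acct=K94: balance < 23009 → -216

-40, 89, 347, 106, -500, 345, 399, -154, -145, -163, -216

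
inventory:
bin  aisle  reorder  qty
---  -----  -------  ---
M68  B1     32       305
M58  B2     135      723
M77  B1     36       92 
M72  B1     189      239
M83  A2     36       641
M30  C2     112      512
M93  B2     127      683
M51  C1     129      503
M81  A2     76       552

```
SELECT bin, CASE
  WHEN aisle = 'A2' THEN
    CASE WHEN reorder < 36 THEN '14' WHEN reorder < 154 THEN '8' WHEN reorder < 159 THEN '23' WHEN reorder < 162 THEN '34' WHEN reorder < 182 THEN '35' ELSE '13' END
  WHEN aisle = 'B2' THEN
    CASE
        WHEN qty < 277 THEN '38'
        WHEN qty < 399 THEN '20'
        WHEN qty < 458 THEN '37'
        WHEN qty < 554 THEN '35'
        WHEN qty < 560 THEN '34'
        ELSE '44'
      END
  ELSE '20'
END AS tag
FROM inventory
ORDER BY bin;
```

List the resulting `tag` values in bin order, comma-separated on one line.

20, 20, 44, 20, 20, 20, 8, 8, 44

bin=M30: aisle='C2' → outer ELSE → 20
bin=M51: aisle='C1' → outer ELSE → 20
bin=M58: aisle='B2' → inner[ELSE] → 44
bin=M68: aisle='B1' → outer ELSE → 20
bin=M72: aisle='B1' → outer ELSE → 20
bin=M77: aisle='B1' → outer ELSE → 20
bin=M81: aisle='A2' → inner[reorder < 154] → 8
bin=M83: aisle='A2' → inner[reorder < 154] → 8
bin=M93: aisle='B2' → inner[ELSE] → 44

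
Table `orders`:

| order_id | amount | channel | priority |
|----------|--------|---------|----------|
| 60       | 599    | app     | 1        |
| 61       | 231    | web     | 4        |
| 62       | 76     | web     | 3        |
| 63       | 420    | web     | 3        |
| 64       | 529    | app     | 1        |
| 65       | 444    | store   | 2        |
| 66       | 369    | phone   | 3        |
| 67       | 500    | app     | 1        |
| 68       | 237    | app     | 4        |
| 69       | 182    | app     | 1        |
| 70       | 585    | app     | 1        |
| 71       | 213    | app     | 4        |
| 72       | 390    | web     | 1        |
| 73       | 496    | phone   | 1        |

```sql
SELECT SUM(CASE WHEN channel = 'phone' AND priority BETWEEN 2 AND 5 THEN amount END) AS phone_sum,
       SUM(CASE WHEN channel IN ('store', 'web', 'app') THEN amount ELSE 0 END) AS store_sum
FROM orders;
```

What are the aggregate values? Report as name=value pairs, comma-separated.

[phone_sum: channel = 'phone' AND priority BETWEEN 2 AND 5]
order_id=60: ✗
order_id=61: ✗
order_id=62: ✗
order_id=63: ✗
order_id=64: ✗
order_id=65: ✗
order_id=66: ✓ → 369
order_id=67: ✗
order_id=68: ✗
order_id=69: ✗
order_id=70: ✗
order_id=71: ✗
order_id=72: ✗
order_id=73: ✗
phone_sum = 369
—
[store_sum: channel IN ('store', 'web', 'app')]
order_id=60: ✓ → 599
order_id=61: ✓ → 231
order_id=62: ✓ → 76
order_id=63: ✓ → 420
order_id=64: ✓ → 529
order_id=65: ✓ → 444
order_id=66: ✗
order_id=67: ✓ → 500
order_id=68: ✓ → 237
order_id=69: ✓ → 182
order_id=70: ✓ → 585
order_id=71: ✓ → 213
order_id=72: ✓ → 390
order_id=73: ✗
store_sum = 599 + 231 + 76 + 420 + 529 + 444 + 500 + 237 + 182 + 585 + 213 + 390 = 4406

phone_sum=369, store_sum=4406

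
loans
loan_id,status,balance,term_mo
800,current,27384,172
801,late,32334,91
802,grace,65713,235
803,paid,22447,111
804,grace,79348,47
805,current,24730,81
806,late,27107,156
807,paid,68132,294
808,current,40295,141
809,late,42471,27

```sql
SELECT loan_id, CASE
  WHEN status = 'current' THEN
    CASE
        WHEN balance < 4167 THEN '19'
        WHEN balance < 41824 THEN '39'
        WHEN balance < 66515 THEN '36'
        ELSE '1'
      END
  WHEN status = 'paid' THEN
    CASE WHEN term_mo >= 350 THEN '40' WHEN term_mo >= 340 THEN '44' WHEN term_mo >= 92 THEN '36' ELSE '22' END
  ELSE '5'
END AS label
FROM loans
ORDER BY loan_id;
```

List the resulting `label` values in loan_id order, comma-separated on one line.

loan_id=800: status='current' → inner[balance < 41824] → 39
loan_id=801: status='late' → outer ELSE → 5
loan_id=802: status='grace' → outer ELSE → 5
loan_id=803: status='paid' → inner[term_mo >= 92] → 36
loan_id=804: status='grace' → outer ELSE → 5
loan_id=805: status='current' → inner[balance < 41824] → 39
loan_id=806: status='late' → outer ELSE → 5
loan_id=807: status='paid' → inner[term_mo >= 92] → 36
loan_id=808: status='current' → inner[balance < 41824] → 39
loan_id=809: status='late' → outer ELSE → 5

39, 5, 5, 36, 5, 39, 5, 36, 39, 5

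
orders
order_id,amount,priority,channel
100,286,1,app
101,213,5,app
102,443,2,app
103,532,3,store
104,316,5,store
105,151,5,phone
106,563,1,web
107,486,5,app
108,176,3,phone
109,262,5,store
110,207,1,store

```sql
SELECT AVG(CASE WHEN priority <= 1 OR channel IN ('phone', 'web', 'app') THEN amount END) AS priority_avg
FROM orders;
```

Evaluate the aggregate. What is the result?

order_id=100: ✓ → 286
order_id=101: ✓ → 213
order_id=102: ✓ → 443
order_id=103: ✗
order_id=104: ✗
order_id=105: ✓ → 151
order_id=106: ✓ → 563
order_id=107: ✓ → 486
order_id=108: ✓ → 176
order_id=109: ✗
order_id=110: ✓ → 207
priority_avg = (286 + 213 + 443 + 151 + 563 + 486 + 176 + 207) / 8 = 315.625

315.625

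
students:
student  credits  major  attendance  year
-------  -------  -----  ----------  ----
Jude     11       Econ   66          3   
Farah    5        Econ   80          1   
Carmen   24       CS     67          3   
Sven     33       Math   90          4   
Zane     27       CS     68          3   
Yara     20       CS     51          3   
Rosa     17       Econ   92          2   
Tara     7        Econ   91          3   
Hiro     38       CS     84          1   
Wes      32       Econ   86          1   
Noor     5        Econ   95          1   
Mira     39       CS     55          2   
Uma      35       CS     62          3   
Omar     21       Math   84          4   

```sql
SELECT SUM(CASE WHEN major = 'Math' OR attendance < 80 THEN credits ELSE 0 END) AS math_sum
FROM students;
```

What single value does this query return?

student=Jude: ✓ → 11
student=Farah: ✗
student=Carmen: ✓ → 24
student=Sven: ✓ → 33
student=Zane: ✓ → 27
student=Yara: ✓ → 20
student=Rosa: ✗
student=Tara: ✗
student=Hiro: ✗
student=Wes: ✗
student=Noor: ✗
student=Mira: ✓ → 39
student=Uma: ✓ → 35
student=Omar: ✓ → 21
math_sum = 11 + 24 + 33 + 27 + 20 + 39 + 35 + 21 = 210

210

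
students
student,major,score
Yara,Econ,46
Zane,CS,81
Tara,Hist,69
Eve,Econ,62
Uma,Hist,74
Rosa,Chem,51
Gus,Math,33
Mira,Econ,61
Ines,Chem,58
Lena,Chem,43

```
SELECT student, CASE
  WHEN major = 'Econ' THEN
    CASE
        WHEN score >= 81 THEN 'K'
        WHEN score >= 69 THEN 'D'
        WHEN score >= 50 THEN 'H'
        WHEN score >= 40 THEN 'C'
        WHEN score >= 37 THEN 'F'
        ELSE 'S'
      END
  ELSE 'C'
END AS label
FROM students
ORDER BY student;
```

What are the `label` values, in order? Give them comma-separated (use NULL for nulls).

student=Eve: major='Econ' → inner[score >= 50] → H
student=Gus: major='Math' → outer ELSE → C
student=Ines: major='Chem' → outer ELSE → C
student=Lena: major='Chem' → outer ELSE → C
student=Mira: major='Econ' → inner[score >= 50] → H
student=Rosa: major='Chem' → outer ELSE → C
student=Tara: major='Hist' → outer ELSE → C
student=Uma: major='Hist' → outer ELSE → C
student=Yara: major='Econ' → inner[score >= 40] → C
student=Zane: major='CS' → outer ELSE → C

H, C, C, C, H, C, C, C, C, C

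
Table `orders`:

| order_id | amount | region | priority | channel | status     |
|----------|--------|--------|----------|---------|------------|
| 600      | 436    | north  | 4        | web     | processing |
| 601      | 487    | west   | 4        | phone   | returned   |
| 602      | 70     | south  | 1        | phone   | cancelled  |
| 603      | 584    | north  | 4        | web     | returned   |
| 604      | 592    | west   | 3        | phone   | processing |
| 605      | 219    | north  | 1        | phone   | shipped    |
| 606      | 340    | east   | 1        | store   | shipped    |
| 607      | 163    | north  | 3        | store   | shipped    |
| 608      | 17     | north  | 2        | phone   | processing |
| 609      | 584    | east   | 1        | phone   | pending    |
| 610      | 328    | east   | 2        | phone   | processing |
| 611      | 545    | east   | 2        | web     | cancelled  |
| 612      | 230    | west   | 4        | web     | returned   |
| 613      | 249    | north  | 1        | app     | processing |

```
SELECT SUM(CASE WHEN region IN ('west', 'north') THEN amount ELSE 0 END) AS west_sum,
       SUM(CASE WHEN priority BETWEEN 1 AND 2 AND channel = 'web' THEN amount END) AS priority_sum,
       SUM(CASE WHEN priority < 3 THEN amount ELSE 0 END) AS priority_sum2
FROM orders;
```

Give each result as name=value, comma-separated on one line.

west_sum=2977, priority_sum=545, priority_sum2=2352

[west_sum: region IN ('west', 'north')]
order_id=600: ✓ → 436
order_id=601: ✓ → 487
order_id=602: ✗
order_id=603: ✓ → 584
order_id=604: ✓ → 592
order_id=605: ✓ → 219
order_id=606: ✗
order_id=607: ✓ → 163
order_id=608: ✓ → 17
order_id=609: ✗
order_id=610: ✗
order_id=611: ✗
order_id=612: ✓ → 230
order_id=613: ✓ → 249
west_sum = 436 + 487 + 584 + 592 + 219 + 163 + 17 + 230 + 249 = 2977
—
[priority_sum: priority BETWEEN 1 AND 2 AND channel = 'web']
order_id=600: ✗
order_id=601: ✗
order_id=602: ✗
order_id=603: ✗
order_id=604: ✗
order_id=605: ✗
order_id=606: ✗
order_id=607: ✗
order_id=608: ✗
order_id=609: ✗
order_id=610: ✗
order_id=611: ✓ → 545
order_id=612: ✗
order_id=613: ✗
priority_sum = 545
—
[priority_sum2: priority < 3]
order_id=600: ✗
order_id=601: ✗
order_id=602: ✓ → 70
order_id=603: ✗
order_id=604: ✗
order_id=605: ✓ → 219
order_id=606: ✓ → 340
order_id=607: ✗
order_id=608: ✓ → 17
order_id=609: ✓ → 584
order_id=610: ✓ → 328
order_id=611: ✓ → 545
order_id=612: ✗
order_id=613: ✓ → 249
priority_sum2 = 70 + 219 + 340 + 17 + 584 + 328 + 545 + 249 = 2352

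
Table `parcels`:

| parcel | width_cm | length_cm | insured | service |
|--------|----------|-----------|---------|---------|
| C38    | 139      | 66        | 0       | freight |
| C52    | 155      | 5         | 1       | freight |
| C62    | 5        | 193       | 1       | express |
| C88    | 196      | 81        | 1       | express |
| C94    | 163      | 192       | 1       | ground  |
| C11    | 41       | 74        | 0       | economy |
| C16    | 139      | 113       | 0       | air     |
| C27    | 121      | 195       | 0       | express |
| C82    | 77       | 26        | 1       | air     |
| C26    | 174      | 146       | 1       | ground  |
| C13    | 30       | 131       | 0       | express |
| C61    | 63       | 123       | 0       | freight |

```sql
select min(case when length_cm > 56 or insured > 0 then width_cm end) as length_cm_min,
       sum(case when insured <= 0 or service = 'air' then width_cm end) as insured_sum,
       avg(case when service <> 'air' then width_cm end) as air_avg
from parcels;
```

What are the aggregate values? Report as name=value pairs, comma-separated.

[length_cm_min: length_cm > 56 or insured > 0]
parcel=C38: ✓ → 139
parcel=C52: ✓ → 155
parcel=C62: ✓ → 5
parcel=C88: ✓ → 196
parcel=C94: ✓ → 163
parcel=C11: ✓ → 41
parcel=C16: ✓ → 139
parcel=C27: ✓ → 121
parcel=C82: ✓ → 77
parcel=C26: ✓ → 174
parcel=C13: ✓ → 30
parcel=C61: ✓ → 63
length_cm_min = MIN(139, 155, 5, 196, 163, 41, 139, 121, 77, 174, 30, 63) = 5
—
[insured_sum: insured <= 0 or service = 'air']
parcel=C38: ✓ → 139
parcel=C52: ✗
parcel=C62: ✗
parcel=C88: ✗
parcel=C94: ✗
parcel=C11: ✓ → 41
parcel=C16: ✓ → 139
parcel=C27: ✓ → 121
parcel=C82: ✓ → 77
parcel=C26: ✗
parcel=C13: ✓ → 30
parcel=C61: ✓ → 63
insured_sum = 139 + 41 + 139 + 121 + 77 + 30 + 63 = 610
—
[air_avg: service <> 'air']
parcel=C38: ✓ → 139
parcel=C52: ✓ → 155
parcel=C62: ✓ → 5
parcel=C88: ✓ → 196
parcel=C94: ✓ → 163
parcel=C11: ✓ → 41
parcel=C16: ✗
parcel=C27: ✓ → 121
parcel=C82: ✗
parcel=C26: ✓ → 174
parcel=C13: ✓ → 30
parcel=C61: ✓ → 63
air_avg = (139 + 155 + 5 + 196 + 163 + 41 + 121 + 174 + 30 + 63) / 10 = 108.7

length_cm_min=5, insured_sum=610, air_avg=108.7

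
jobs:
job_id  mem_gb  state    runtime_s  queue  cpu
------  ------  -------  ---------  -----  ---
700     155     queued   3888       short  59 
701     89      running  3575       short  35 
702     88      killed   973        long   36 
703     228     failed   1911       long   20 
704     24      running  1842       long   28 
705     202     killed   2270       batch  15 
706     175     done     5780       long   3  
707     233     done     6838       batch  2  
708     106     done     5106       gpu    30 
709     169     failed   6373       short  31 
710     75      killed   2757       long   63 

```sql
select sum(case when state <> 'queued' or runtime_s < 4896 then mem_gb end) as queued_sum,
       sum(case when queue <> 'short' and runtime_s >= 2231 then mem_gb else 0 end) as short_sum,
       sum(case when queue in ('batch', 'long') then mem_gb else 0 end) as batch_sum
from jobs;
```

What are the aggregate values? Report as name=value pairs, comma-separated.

queued_sum=1544, short_sum=791, batch_sum=1025

[queued_sum: state <> 'queued' or runtime_s < 4896]
job_id=700: ✓ → 155
job_id=701: ✓ → 89
job_id=702: ✓ → 88
job_id=703: ✓ → 228
job_id=704: ✓ → 24
job_id=705: ✓ → 202
job_id=706: ✓ → 175
job_id=707: ✓ → 233
job_id=708: ✓ → 106
job_id=709: ✓ → 169
job_id=710: ✓ → 75
queued_sum = 155 + 89 + 88 + 228 + 24 + 202 + 175 + 233 + 106 + 169 + 75 = 1544
—
[short_sum: queue <> 'short' and runtime_s >= 2231]
job_id=700: ✗
job_id=701: ✗
job_id=702: ✗
job_id=703: ✗
job_id=704: ✗
job_id=705: ✓ → 202
job_id=706: ✓ → 175
job_id=707: ✓ → 233
job_id=708: ✓ → 106
job_id=709: ✗
job_id=710: ✓ → 75
short_sum = 202 + 175 + 233 + 106 + 75 = 791
—
[batch_sum: queue in ('batch', 'long')]
job_id=700: ✗
job_id=701: ✗
job_id=702: ✓ → 88
job_id=703: ✓ → 228
job_id=704: ✓ → 24
job_id=705: ✓ → 202
job_id=706: ✓ → 175
job_id=707: ✓ → 233
job_id=708: ✗
job_id=709: ✗
job_id=710: ✓ → 75
batch_sum = 88 + 228 + 24 + 202 + 175 + 233 + 75 = 1025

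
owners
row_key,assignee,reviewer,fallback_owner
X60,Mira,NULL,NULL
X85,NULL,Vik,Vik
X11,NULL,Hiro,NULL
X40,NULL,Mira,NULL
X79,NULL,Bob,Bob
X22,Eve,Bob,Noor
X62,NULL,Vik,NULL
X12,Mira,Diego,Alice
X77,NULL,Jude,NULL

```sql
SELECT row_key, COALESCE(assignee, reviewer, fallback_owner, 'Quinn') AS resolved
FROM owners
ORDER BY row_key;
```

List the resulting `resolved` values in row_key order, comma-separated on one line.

row_key=X11: assignee=NULL, reviewer=Hiro → Hiro
row_key=X12: assignee=Mira → Mira
row_key=X22: assignee=Eve → Eve
row_key=X40: assignee=NULL, reviewer=Mira → Mira
row_key=X60: assignee=Mira → Mira
row_key=X62: assignee=NULL, reviewer=Vik → Vik
row_key=X77: assignee=NULL, reviewer=Jude → Jude
row_key=X79: assignee=NULL, reviewer=Bob → Bob
row_key=X85: assignee=NULL, reviewer=Vik → Vik

Hiro, Mira, Eve, Mira, Mira, Vik, Jude, Bob, Vik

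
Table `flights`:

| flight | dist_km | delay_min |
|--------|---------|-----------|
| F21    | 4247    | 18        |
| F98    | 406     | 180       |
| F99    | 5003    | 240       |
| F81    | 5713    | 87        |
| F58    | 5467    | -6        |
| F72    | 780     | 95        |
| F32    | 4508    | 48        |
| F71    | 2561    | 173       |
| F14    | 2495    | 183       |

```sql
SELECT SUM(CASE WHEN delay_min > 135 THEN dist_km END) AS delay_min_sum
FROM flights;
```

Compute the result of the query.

10465

flight=F21: ✗
flight=F98: ✓ → 406
flight=F99: ✓ → 5003
flight=F81: ✗
flight=F58: ✗
flight=F72: ✗
flight=F32: ✗
flight=F71: ✓ → 2561
flight=F14: ✓ → 2495
delay_min_sum = 406 + 5003 + 2561 + 2495 = 10465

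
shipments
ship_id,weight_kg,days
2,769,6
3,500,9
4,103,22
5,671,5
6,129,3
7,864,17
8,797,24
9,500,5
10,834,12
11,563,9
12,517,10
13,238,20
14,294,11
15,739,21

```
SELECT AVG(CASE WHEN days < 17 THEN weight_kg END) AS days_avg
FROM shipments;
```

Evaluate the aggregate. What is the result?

ship_id=2: ✓ → 769
ship_id=3: ✓ → 500
ship_id=4: ✗
ship_id=5: ✓ → 671
ship_id=6: ✓ → 129
ship_id=7: ✗
ship_id=8: ✗
ship_id=9: ✓ → 500
ship_id=10: ✓ → 834
ship_id=11: ✓ → 563
ship_id=12: ✓ → 517
ship_id=13: ✗
ship_id=14: ✓ → 294
ship_id=15: ✗
days_avg = (769 + 500 + 671 + 129 + 500 + 834 + 563 + 517 + 294) / 9 = 530.7777777778

530.7777777778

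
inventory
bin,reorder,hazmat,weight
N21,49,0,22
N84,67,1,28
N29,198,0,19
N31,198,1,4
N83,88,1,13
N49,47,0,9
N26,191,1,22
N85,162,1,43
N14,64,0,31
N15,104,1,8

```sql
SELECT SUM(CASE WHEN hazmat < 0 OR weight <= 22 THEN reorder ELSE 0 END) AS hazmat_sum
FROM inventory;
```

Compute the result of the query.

875

bin=N21: ✓ → 49
bin=N84: ✗
bin=N29: ✓ → 198
bin=N31: ✓ → 198
bin=N83: ✓ → 88
bin=N49: ✓ → 47
bin=N26: ✓ → 191
bin=N85: ✗
bin=N14: ✗
bin=N15: ✓ → 104
hazmat_sum = 49 + 198 + 198 + 88 + 47 + 191 + 104 = 875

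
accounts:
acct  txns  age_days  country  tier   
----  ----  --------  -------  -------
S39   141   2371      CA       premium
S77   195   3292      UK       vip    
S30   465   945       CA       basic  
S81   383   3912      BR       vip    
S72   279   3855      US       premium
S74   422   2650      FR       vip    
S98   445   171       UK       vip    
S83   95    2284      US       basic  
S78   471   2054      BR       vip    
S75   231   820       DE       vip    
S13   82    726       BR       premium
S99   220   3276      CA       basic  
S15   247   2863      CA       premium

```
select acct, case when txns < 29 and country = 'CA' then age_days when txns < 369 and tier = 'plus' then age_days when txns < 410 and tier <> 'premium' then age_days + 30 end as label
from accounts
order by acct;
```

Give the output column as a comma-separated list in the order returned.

NULL, NULL, NULL, NULL, NULL, NULL, 850, 3322, NULL, 3942, 2314, NULL, 3306

acct=S13: (no match → NULL) → NULL
acct=S15: (no match → NULL) → NULL
acct=S30: (no match → NULL) → NULL
acct=S39: (no match → NULL) → NULL
acct=S72: (no match → NULL) → NULL
acct=S74: (no match → NULL) → NULL
acct=S75: txns < 410 and tier <> 'premium' → 850
acct=S77: txns < 410 and tier <> 'premium' → 3322
acct=S78: (no match → NULL) → NULL
acct=S81: txns < 410 and tier <> 'premium' → 3942
acct=S83: txns < 410 and tier <> 'premium' → 2314
acct=S98: (no match → NULL) → NULL
acct=S99: txns < 410 and tier <> 'premium' → 3306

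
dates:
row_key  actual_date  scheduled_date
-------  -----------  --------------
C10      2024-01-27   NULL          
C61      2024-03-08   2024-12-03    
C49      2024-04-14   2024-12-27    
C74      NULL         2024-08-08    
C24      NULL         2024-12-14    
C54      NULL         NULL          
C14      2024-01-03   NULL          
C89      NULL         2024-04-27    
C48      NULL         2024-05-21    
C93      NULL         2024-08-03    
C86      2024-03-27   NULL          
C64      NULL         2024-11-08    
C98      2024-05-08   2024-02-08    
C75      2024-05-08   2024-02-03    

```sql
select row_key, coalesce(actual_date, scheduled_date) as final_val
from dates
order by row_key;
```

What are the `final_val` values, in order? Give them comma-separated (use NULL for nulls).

row_key=C10: actual_date=2024-01-27 → 2024-01-27
row_key=C14: actual_date=2024-01-03 → 2024-01-03
row_key=C24: actual_date=NULL, scheduled_date=2024-12-14 → 2024-12-14
row_key=C48: actual_date=NULL, scheduled_date=2024-05-21 → 2024-05-21
row_key=C49: actual_date=2024-04-14 → 2024-04-14
row_key=C54: actual_date=NULL, scheduled_date=NULL (all NULL) → NULL
row_key=C61: actual_date=2024-03-08 → 2024-03-08
row_key=C64: actual_date=NULL, scheduled_date=2024-11-08 → 2024-11-08
row_key=C74: actual_date=NULL, scheduled_date=2024-08-08 → 2024-08-08
row_key=C75: actual_date=2024-05-08 → 2024-05-08
row_key=C86: actual_date=2024-03-27 → 2024-03-27
row_key=C89: actual_date=NULL, scheduled_date=2024-04-27 → 2024-04-27
row_key=C93: actual_date=NULL, scheduled_date=2024-08-03 → 2024-08-03
row_key=C98: actual_date=2024-05-08 → 2024-05-08

2024-01-27, 2024-01-03, 2024-12-14, 2024-05-21, 2024-04-14, NULL, 2024-03-08, 2024-11-08, 2024-08-08, 2024-05-08, 2024-03-27, 2024-04-27, 2024-08-03, 2024-05-08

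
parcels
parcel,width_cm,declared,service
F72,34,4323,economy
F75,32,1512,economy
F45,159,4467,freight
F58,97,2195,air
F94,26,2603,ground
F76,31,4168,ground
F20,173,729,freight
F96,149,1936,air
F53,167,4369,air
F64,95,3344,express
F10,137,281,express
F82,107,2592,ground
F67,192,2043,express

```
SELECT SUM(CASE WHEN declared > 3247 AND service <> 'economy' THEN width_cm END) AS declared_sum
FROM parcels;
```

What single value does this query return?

452

parcel=F72: ✗
parcel=F75: ✗
parcel=F45: ✓ → 159
parcel=F58: ✗
parcel=F94: ✗
parcel=F76: ✓ → 31
parcel=F20: ✗
parcel=F96: ✗
parcel=F53: ✓ → 167
parcel=F64: ✓ → 95
parcel=F10: ✗
parcel=F82: ✗
parcel=F67: ✗
declared_sum = 159 + 31 + 167 + 95 = 452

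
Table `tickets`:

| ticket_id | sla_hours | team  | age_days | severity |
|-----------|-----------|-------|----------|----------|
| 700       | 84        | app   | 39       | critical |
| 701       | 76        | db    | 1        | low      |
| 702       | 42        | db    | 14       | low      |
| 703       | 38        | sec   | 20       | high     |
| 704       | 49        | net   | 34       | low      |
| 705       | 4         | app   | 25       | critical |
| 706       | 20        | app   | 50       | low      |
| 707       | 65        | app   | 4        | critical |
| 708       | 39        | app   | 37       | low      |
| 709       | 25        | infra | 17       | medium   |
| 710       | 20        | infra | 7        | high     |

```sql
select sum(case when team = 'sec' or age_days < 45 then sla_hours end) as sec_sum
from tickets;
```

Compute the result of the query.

ticket_id=700: ✓ → 84
ticket_id=701: ✓ → 76
ticket_id=702: ✓ → 42
ticket_id=703: ✓ → 38
ticket_id=704: ✓ → 49
ticket_id=705: ✓ → 4
ticket_id=706: ✗
ticket_id=707: ✓ → 65
ticket_id=708: ✓ → 39
ticket_id=709: ✓ → 25
ticket_id=710: ✓ → 20
sec_sum = 84 + 76 + 42 + 38 + 49 + 4 + 65 + 39 + 25 + 20 = 442

442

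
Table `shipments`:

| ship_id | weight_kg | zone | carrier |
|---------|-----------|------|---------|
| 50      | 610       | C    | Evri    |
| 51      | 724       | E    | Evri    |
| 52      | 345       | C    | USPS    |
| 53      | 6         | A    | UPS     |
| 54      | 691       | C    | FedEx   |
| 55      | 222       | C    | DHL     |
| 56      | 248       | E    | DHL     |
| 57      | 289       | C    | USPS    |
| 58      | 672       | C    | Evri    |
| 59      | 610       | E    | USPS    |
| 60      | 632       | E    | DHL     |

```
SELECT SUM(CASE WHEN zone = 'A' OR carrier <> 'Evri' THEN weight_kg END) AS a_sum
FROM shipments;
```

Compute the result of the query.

3043

ship_id=50: ✗
ship_id=51: ✗
ship_id=52: ✓ → 345
ship_id=53: ✓ → 6
ship_id=54: ✓ → 691
ship_id=55: ✓ → 222
ship_id=56: ✓ → 248
ship_id=57: ✓ → 289
ship_id=58: ✗
ship_id=59: ✓ → 610
ship_id=60: ✓ → 632
a_sum = 345 + 6 + 691 + 222 + 248 + 289 + 610 + 632 = 3043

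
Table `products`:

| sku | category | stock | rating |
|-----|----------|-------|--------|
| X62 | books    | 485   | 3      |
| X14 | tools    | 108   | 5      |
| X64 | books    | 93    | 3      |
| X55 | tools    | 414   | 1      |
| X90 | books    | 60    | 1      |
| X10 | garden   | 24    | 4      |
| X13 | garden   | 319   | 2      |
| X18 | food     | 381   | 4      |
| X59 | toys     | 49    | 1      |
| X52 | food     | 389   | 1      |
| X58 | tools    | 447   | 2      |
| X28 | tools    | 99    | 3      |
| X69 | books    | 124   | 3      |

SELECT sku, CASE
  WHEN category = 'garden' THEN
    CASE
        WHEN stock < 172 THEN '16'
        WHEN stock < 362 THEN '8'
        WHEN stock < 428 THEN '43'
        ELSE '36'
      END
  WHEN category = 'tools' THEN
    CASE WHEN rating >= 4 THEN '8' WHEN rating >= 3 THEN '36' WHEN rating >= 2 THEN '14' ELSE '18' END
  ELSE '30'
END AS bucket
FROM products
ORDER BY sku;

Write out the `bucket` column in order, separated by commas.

16, 8, 8, 30, 36, 30, 18, 14, 30, 30, 30, 30, 30

sku=X10: category='garden' → inner[stock < 172] → 16
sku=X13: category='garden' → inner[stock < 362] → 8
sku=X14: category='tools' → inner[rating >= 4] → 8
sku=X18: category='food' → outer ELSE → 30
sku=X28: category='tools' → inner[rating >= 3] → 36
sku=X52: category='food' → outer ELSE → 30
sku=X55: category='tools' → inner[ELSE] → 18
sku=X58: category='tools' → inner[rating >= 2] → 14
sku=X59: category='toys' → outer ELSE → 30
sku=X62: category='books' → outer ELSE → 30
sku=X64: category='books' → outer ELSE → 30
sku=X69: category='books' → outer ELSE → 30
sku=X90: category='books' → outer ELSE → 30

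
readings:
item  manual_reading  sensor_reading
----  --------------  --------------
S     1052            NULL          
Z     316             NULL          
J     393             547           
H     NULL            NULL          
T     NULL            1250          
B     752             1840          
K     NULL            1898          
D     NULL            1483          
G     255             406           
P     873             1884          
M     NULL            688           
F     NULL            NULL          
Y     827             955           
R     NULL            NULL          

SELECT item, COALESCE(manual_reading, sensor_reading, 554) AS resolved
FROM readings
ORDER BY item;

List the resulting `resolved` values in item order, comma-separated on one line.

752, 1483, 554, 255, 554, 393, 1898, 688, 873, 554, 1052, 1250, 827, 316

item=B: manual_reading=752 → 752
item=D: manual_reading=NULL, sensor_reading=1483 → 1483
item=F: manual_reading=NULL, sensor_reading=NULL, → literal 554 → 554
item=G: manual_reading=255 → 255
item=H: manual_reading=NULL, sensor_reading=NULL, → literal 554 → 554
item=J: manual_reading=393 → 393
item=K: manual_reading=NULL, sensor_reading=1898 → 1898
item=M: manual_reading=NULL, sensor_reading=688 → 688
item=P: manual_reading=873 → 873
item=R: manual_reading=NULL, sensor_reading=NULL, → literal 554 → 554
item=S: manual_reading=1052 → 1052
item=T: manual_reading=NULL, sensor_reading=1250 → 1250
item=Y: manual_reading=827 → 827
item=Z: manual_reading=316 → 316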